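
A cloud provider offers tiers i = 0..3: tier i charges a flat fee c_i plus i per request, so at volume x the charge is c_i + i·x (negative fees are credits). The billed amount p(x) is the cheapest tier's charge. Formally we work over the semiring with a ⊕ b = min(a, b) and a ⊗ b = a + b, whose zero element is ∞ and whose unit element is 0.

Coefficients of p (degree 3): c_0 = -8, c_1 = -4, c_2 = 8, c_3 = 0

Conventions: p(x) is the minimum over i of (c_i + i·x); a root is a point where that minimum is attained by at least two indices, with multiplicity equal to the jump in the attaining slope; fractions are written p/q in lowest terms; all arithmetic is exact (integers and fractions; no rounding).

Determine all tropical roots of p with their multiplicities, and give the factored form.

hull edge (i=0, c=-8) to (i=3, c=0): slope 8/3, span 3
Factored form: p(x) = 0 ⊗ (x ⊕ (-8/3)) ⊗ (x ⊕ (-8/3)) ⊗ (x ⊕ (-8/3))
Answer: roots = -8/3 (mult 3)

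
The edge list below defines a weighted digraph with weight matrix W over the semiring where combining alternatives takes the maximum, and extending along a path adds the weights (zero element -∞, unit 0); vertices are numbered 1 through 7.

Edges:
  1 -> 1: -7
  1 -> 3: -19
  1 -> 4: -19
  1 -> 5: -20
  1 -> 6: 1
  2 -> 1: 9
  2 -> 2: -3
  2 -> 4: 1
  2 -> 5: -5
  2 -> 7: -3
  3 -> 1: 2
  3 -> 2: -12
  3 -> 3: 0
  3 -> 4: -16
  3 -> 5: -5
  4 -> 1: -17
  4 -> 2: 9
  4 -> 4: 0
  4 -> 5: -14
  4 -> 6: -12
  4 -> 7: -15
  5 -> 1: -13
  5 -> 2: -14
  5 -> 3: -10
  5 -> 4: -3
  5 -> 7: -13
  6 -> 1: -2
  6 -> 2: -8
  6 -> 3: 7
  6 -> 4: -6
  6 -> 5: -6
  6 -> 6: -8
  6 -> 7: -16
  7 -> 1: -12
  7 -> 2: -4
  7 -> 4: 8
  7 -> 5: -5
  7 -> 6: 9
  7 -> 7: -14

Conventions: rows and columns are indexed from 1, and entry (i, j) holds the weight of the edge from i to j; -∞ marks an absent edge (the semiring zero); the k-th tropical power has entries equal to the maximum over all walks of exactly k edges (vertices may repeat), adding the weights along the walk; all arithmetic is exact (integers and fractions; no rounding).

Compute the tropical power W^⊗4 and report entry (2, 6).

W^⊗2:
  [-1, -7, 8, -5, -5, -6, -15]
  [6, 10, -10, 5, -8, 10, -6]
  [2, -7, 0, -8, -5, 3, -15]
  [18, 9, -5, 10, 4, -6, 6]
  [-5, 6, -10, -3, -15, -4, -17]
  [9, 3, 7, -6, 2, -1, -11]
  [7, 17, 16, 8, 3, 1, -7]
W^⊗3:
  [10, 4, 8, -5, 3, 0, -10]
  [19, 14, 17, 11, 5, 7, 7]
  [2, 1, 10, -3, -3, 3, -10]
  [18, 19, 1, 14, 4, 19, 6]
  [15, 6, 3, 7, 1, -4, 3]
  [12, 3, 7, 4, 2, 10, 0]
  [26, 17, 16, 18, 12, 8, 14]
W^⊗4:
  [13, 4, 8, 5, 3, 11, 1]
  [23, 20, 17, 15, 12, 20, 11]
  [12, 6, 10, 2, 5, 3, -2]
  [28, 23, 26, 20, 14, 19, 16]
  [15, 16, 3, 11, 1, 16, 3]
  [12, 13, 17, 8, 4, 13, 0]
  [26, 27, 16, 22, 12, 27, 14]
Key observation: the optimum is the walk 2->4->2->1->6, with weight 1 + 9 + 9 + 1 = 20.
Optimal value attained by: walk 2->4->2->1->6.
Answer: (W^⊗4)[2][6] = 20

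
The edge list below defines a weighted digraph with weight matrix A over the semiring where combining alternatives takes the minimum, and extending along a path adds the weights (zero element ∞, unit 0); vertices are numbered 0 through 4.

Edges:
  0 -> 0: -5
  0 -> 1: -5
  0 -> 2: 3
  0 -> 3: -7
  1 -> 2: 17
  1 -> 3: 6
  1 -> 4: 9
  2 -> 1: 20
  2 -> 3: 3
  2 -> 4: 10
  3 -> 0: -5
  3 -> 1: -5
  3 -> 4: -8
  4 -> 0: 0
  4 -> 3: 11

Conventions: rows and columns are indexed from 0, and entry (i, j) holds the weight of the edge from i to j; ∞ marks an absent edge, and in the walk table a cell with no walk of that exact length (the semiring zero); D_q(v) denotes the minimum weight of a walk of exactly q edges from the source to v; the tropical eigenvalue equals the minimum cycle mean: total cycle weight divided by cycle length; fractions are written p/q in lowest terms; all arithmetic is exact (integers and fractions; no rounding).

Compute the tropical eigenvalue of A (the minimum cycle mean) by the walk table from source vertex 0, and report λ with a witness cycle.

q=0: [0, ∞, ∞, ∞, ∞]
q=1: [-5, -5, 3, -7, ∞]
q=2: [-12, -12, -2, -12, -15]
q=3: [-17, -17, -9, -19, -20]
q=4: [-24, -24, -14, -24, -27]
q=5: [-29, -29, -21, -31, -32]
Optimal cycle mean attained by: cycle 0->3->0, total (-7) + (-5), length 2.
Answer: λ = -6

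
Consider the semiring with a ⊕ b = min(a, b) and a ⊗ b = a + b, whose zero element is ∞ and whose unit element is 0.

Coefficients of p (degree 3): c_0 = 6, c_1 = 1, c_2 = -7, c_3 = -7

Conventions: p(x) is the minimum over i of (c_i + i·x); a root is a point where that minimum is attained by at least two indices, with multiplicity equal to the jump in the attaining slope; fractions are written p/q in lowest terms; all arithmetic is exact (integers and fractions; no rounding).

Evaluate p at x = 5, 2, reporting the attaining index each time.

p(5) = min(6+0·5=6, 1+1·5=6, -7+2·5=3, -7+3·5=8) = 3 (attained by i=2)
p(2) = min(6+0·2=6, 1+1·2=3, -7+2·2=-3, -7+3·2=-1) = -3 (attained by i=2)
Answer: p(5) = 3; p(2) = -3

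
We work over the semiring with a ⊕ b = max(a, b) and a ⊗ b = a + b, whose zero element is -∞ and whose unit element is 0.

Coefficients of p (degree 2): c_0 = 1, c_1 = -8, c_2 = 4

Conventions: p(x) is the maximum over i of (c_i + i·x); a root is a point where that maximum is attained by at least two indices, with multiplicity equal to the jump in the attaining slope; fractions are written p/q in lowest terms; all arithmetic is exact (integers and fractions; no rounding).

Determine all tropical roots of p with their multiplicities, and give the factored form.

hull edge (i=0, c=1) to (i=2, c=4): slope 3/2, span 2
Factored form: p(x) = 4 ⊗ (x ⊕ (-3/2)) ⊗ (x ⊕ (-3/2))
Answer: roots = -3/2 (mult 2)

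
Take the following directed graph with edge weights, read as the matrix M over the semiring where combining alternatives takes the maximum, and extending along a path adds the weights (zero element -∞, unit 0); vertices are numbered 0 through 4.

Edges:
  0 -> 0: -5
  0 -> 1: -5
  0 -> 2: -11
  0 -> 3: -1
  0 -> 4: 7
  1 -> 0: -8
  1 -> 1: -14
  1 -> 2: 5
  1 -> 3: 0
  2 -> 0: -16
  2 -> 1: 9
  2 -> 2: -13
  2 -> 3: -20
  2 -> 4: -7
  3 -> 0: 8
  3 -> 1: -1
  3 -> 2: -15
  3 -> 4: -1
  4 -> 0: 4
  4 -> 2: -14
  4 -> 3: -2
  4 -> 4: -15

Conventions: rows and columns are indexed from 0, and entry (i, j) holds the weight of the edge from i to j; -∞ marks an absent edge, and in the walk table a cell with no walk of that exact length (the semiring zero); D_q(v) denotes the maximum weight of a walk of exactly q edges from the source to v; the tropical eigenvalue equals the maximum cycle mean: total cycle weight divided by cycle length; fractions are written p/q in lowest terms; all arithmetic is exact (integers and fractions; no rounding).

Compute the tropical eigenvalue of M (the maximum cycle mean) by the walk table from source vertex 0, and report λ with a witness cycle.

q=0: [0, -∞, -∞, -∞, -∞]
q=1: [-5, -5, -11, -1, 7]
q=2: [11, -2, 0, 5, 2]
q=3: [13, 9, 3, 10, 18]
q=4: [22, 12, 14, 16, 20]
q=5: [24, 23, 17, 21, 29]
Optimal cycle mean attained by: cycle 1->2->1, total 5 + 9, length 2.
Answer: λ = 7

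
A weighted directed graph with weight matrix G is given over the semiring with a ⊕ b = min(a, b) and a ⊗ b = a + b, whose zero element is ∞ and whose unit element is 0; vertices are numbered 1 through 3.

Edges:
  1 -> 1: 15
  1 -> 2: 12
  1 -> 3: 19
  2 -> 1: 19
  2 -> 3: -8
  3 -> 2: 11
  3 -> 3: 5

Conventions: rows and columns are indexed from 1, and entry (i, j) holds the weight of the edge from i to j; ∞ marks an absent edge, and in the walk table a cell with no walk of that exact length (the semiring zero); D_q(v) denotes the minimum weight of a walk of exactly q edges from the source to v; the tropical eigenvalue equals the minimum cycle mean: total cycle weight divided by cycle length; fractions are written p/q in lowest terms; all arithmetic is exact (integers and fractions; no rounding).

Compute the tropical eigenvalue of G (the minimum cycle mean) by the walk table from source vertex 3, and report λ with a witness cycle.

q=0: [∞, ∞, 0]
q=1: [∞, 11, 5]
q=2: [30, 16, 3]
q=3: [35, 14, 8]
Optimal cycle mean attained by: cycle 2->3->2, total (-8) + 11, length 2.
Answer: λ = 3/2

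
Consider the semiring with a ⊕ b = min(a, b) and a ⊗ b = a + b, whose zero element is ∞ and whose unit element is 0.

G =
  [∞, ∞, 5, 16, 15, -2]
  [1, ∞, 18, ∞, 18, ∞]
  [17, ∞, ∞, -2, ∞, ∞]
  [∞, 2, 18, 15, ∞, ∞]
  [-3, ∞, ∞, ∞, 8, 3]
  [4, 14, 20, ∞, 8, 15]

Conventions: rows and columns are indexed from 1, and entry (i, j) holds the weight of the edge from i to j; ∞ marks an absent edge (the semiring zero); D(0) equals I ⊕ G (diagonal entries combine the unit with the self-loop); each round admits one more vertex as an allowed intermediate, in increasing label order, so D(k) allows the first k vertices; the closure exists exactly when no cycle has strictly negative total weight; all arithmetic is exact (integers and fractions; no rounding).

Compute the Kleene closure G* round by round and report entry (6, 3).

D(0):
  [0, ∞, 5, 16, 15, -2]
  [1, 0, 18, ∞, 18, ∞]
  [17, ∞, 0, -2, ∞, ∞]
  [∞, 2, 18, 0, ∞, ∞]
  [-3, ∞, ∞, ∞, 0, 3]
  [4, 14, 20, ∞, 8, 0]
D(1):
  [0, ∞, 5, 16, 15, -2]
  [1, 0, 6, 17, 16, -1]
  [17, ∞, 0, -2, 32, 15]
  [∞, 2, 18, 0, ∞, ∞]
  [-3, ∞, 2, 13, 0, -5]
  [4, 14, 9, 20, 8, 0]
D(2):
  [0, ∞, 5, 16, 15, -2]
  [1, 0, 6, 17, 16, -1]
  [17, ∞, 0, -2, 32, 15]
  [3, 2, 8, 0, 18, 1]
  [-3, ∞, 2, 13, 0, -5]
  [4, 14, 9, 20, 8, 0]
D(3):
  [0, ∞, 5, 3, 15, -2]
  [1, 0, 6, 4, 16, -1]
  [17, ∞, 0, -2, 32, 15]
  [3, 2, 8, 0, 18, 1]
  [-3, ∞, 2, 0, 0, -5]
  [4, 14, 9, 7, 8, 0]
D(4):
  [0, 5, 5, 3, 15, -2]
  [1, 0, 6, 4, 16, -1]
  [1, 0, 0, -2, 16, -1]
  [3, 2, 8, 0, 18, 1]
  [-3, 2, 2, 0, 0, -5]
  [4, 9, 9, 7, 8, 0]
D(5):
  [0, 5, 5, 3, 15, -2]
  [1, 0, 6, 4, 16, -1]
  [1, 0, 0, -2, 16, -1]
  [3, 2, 8, 0, 18, 1]
  [-3, 2, 2, 0, 0, -5]
  [4, 9, 9, 7, 8, 0]
D(6):
  [0, 5, 5, 3, 6, -2]
  [1, 0, 6, 4, 7, -1]
  [1, 0, 0, -2, 7, -1]
  [3, 2, 8, 0, 9, 1]
  [-3, 2, 2, 0, 0, -5]
  [4, 9, 9, 7, 8, 0]
Answer: G*[6][3] = 9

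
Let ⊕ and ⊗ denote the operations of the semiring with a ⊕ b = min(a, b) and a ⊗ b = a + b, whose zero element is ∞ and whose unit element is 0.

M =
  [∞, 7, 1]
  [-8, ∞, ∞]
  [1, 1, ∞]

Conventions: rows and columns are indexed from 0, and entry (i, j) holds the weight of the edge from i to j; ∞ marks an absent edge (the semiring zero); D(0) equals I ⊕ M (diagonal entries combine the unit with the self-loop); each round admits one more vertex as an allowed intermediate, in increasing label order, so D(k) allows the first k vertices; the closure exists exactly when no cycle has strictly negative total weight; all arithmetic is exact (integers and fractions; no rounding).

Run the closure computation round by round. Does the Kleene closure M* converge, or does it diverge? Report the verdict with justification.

D(0):
  [0, 7, 1]
  [-8, 0, ∞]
  [1, 1, 0]
Detection: at round 1, diagonal entry (1, 1) turns strictly negative.
Key observation: the cycle 1->0->1 has total weight (-8) + 7, which is strictly negative.
Answer: DIVERGES — negative cycle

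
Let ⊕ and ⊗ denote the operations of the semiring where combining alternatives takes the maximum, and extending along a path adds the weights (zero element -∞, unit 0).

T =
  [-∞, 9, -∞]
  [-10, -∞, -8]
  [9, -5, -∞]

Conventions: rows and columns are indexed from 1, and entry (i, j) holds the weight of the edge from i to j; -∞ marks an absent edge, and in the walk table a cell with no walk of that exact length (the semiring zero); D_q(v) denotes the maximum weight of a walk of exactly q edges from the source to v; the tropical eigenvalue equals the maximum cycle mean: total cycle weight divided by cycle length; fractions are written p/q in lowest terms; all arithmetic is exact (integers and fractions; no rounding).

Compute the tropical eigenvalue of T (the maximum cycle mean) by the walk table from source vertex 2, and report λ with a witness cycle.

q=0: [-∞, 0, -∞]
q=1: [-10, -∞, -8]
q=2: [1, -1, -∞]
q=3: [-11, 10, -9]
Optimal cycle mean attained by: cycle 1->2->3->1, total 9 + (-8) + 9, length 3.
Answer: λ = 10/3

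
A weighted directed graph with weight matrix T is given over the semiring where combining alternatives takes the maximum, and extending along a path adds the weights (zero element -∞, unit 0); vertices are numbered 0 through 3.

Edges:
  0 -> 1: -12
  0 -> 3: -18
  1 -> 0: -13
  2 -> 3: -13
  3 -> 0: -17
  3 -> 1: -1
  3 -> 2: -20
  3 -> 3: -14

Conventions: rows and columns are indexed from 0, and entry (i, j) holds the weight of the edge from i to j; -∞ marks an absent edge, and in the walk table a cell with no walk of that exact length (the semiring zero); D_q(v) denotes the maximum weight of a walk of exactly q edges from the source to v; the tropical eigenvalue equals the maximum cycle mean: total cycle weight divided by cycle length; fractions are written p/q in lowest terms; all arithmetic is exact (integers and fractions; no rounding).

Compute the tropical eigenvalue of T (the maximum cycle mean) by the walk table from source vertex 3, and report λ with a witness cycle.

q=0: [-∞, -∞, -∞, 0]
q=1: [-17, -1, -20, -14]
q=2: [-14, -15, -34, -28]
q=3: [-28, -26, -48, -32]
q=4: [-39, -33, -52, -46]
Optimal cycle mean attained by: cycle 0->3->1->0, total (-18) + (-1) + (-13), length 3.
Answer: λ = -32/3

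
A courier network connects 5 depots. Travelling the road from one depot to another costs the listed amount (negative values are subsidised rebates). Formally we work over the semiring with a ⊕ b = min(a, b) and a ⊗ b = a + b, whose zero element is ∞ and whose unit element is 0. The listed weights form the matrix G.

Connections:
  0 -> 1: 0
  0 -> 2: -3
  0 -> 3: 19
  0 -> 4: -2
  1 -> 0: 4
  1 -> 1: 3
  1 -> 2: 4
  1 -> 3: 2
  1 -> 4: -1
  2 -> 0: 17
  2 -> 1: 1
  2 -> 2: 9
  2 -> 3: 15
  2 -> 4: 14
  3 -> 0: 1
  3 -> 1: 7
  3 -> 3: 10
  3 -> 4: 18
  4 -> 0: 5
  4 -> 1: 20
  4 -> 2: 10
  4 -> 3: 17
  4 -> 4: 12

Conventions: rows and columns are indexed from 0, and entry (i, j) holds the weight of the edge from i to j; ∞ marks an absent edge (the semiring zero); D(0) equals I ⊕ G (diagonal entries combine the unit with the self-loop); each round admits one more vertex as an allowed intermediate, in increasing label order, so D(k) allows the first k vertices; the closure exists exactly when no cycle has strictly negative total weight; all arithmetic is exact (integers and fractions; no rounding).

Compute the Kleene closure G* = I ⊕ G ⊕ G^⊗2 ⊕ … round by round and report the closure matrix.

D(0):
  [0, 0, -3, 19, -2]
  [4, 0, 4, 2, -1]
  [17, 1, 0, 15, 14]
  [1, 7, ∞, 0, 18]
  [5, 20, 10, 17, 0]
D(1):
  [0, 0, -3, 19, -2]
  [4, 0, 1, 2, -1]
  [17, 1, 0, 15, 14]
  [1, 1, -2, 0, -1]
  [5, 5, 2, 17, 0]
D(2):
  [0, 0, -3, 2, -2]
  [4, 0, 1, 2, -1]
  [5, 1, 0, 3, 0]
  [1, 1, -2, 0, -1]
  [5, 5, 2, 7, 0]
D(3):
  [0, -2, -3, 0, -3]
  [4, 0, 1, 2, -1]
  [5, 1, 0, 3, 0]
  [1, -1, -2, 0, -2]
  [5, 3, 2, 5, 0]
D(4):
  [0, -2, -3, 0, -3]
  [3, 0, 0, 2, -1]
  [4, 1, 0, 3, 0]
  [1, -1, -2, 0, -2]
  [5, 3, 2, 5, 0]
D(5):
  [0, -2, -3, 0, -3]
  [3, 0, 0, 2, -1]
  [4, 1, 0, 3, 0]
  [1, -1, -2, 0, -2]
  [5, 3, 2, 5, 0]
Answer: G* = [[0, -2, -3, 0, -3], [3, 0, 0, 2, -1], [4, 1, 0, 3, 0], [1, -1, -2, 0, -2], [5, 3, 2, 5, 0]]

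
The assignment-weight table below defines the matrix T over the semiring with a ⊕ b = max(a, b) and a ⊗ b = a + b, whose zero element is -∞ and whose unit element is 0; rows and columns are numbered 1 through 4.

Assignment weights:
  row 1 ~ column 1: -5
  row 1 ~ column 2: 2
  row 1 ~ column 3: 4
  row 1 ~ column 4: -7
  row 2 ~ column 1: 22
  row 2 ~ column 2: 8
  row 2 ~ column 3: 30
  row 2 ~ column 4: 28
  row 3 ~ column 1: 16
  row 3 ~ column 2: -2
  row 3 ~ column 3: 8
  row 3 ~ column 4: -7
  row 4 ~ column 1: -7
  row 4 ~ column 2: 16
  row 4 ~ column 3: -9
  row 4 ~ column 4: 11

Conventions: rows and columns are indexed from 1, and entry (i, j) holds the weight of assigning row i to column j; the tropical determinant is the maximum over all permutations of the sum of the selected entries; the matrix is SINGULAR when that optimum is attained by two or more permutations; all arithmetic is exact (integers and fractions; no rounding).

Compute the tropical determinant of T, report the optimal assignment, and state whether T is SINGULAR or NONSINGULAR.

σ = (1, 2, 3, 4): (-5) + 8 + 8 + 11 = 22
σ = (1, 2, 4, 3): (-5) + 8 + (-7) + (-9) = -13
σ = (1, 3, 2, 4): (-5) + 30 + (-2) + 11 = 34
σ = (1, 3, 4, 2): (-5) + 30 + (-7) + 16 = 34
σ = (1, 4, 2, 3): (-5) + 28 + (-2) + (-9) = 12
σ = (1, 4, 3, 2): (-5) + 28 + 8 + 16 = 47
σ = (2, 1, 3, 4): 2 + 22 + 8 + 11 = 43
σ = (2, 1, 4, 3): 2 + 22 + (-7) + (-9) = 8
σ = (2, 3, 1, 4): 2 + 30 + 16 + 11 = 59
σ = (2, 3, 4, 1): 2 + 30 + (-7) + (-7) = 18
σ = (2, 4, 1, 3): 2 + 28 + 16 + (-9) = 37
σ = (2, 4, 3, 1): 2 + 28 + 8 + (-7) = 31
σ = (3, 1, 2, 4): 4 + 22 + (-2) + 11 = 35
σ = (3, 1, 4, 2): 4 + 22 + (-7) + 16 = 35
σ = (3, 2, 1, 4): 4 + 8 + 16 + 11 = 39
σ = (3, 2, 4, 1): 4 + 8 + (-7) + (-7) = -2
σ = (3, 4, 1, 2): 4 + 28 + 16 + 16 = 64
σ = (3, 4, 2, 1): 4 + 28 + (-2) + (-7) = 23
σ = (4, 1, 2, 3): (-7) + 22 + (-2) + (-9) = 4
σ = (4, 1, 3, 2): (-7) + 22 + 8 + 16 = 39
σ = (4, 2, 1, 3): (-7) + 8 + 16 + (-9) = 8
σ = (4, 2, 3, 1): (-7) + 8 + 8 + (-7) = 2
σ = (4, 3, 1, 2): (-7) + 30 + 16 + 16 = 55
σ = (4, 3, 2, 1): (-7) + 30 + (-2) + (-7) = 14
Optimal value attained by: σ = (3, 4, 1, 2).
Answer: det⊕(T) = 64; verdict: NONSINGULAR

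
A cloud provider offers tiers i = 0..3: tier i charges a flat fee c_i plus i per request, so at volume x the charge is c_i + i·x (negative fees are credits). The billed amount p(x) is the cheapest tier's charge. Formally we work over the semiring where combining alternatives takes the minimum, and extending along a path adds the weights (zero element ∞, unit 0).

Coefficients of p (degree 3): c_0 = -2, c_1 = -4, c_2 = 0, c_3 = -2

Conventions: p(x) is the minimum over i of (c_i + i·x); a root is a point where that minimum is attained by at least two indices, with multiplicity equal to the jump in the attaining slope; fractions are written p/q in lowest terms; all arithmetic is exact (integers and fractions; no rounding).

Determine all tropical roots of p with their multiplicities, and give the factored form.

hull edge (i=0, c=-2) to (i=1, c=-4): slope -2, span 1
hull edge (i=1, c=-4) to (i=3, c=-2): slope 1, span 2
Factored form: p(x) = -2 ⊗ (x ⊕ (-1)) ⊗ (x ⊕ (-1)) ⊗ (x ⊕ 2)
Answer: roots = -1 (mult 2), 2 (mult 1)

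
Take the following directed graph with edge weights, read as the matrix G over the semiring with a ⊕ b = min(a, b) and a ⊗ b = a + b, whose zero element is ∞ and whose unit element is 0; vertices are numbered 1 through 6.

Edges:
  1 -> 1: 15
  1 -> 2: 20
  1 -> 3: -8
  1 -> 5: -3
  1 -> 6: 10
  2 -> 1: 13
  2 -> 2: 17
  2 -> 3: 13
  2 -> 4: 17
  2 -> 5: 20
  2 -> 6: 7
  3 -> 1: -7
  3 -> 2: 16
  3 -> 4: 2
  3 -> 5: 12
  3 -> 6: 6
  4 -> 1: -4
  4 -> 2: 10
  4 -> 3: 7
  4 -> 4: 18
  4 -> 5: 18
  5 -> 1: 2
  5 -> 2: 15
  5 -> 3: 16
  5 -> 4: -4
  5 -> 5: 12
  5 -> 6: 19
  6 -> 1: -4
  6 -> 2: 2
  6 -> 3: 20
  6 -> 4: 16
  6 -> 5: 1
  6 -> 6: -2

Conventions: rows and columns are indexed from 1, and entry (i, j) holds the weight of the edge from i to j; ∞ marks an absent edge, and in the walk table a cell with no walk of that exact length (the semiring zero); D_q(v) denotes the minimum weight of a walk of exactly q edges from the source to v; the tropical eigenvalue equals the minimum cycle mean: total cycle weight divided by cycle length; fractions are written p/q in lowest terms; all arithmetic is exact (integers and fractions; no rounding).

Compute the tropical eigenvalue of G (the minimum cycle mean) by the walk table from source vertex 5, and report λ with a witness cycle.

q=0: [∞, ∞, ∞, ∞, 0, ∞]
q=1: [2, 15, 16, -4, 12, 19]
q=2: [-8, 6, -6, 8, -1, 12]
q=3: [-13, 10, -16, -5, -11, 0]
q=4: [-23, 0, -21, -15, -16, -10]
q=5: [-28, -8, -31, -20, -26, -15]
q=6: [-38, -15, -36, -30, -31, -25]
Optimal cycle mean attained by: cycle 1->3->1, total (-8) + (-7), length 2.
Answer: λ = -15/2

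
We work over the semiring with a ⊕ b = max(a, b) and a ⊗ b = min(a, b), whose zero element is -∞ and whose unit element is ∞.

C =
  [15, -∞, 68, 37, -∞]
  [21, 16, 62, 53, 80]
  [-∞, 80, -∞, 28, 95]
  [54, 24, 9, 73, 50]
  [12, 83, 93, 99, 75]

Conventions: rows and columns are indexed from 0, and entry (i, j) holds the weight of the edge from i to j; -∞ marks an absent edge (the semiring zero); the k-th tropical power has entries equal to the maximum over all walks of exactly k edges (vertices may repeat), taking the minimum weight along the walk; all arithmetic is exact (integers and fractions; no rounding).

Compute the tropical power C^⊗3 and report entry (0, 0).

C^⊗2:
  [37, 68, 15, 37, 68]
  [53, 80, 80, 80, 75]
  [28, 83, 93, 95, 80]
  [54, 50, 54, 73, 50]
  [54, 80, 75, 75, 93]
C^⊗3:
  [37, 68, 68, 68, 68]
  [54, 80, 75, 75, 80]
  [54, 80, 80, 80, 93]
  [54, 54, 54, 73, 54]
  [54, 83, 93, 93, 80]
Key observation: the optimum is the walk 0->3->3->0, with weight 37 min 73 min 54 = 37.
Optimal value attained by: walk 0->3->3->0.
Answer: (C^⊗3)[0][0] = 37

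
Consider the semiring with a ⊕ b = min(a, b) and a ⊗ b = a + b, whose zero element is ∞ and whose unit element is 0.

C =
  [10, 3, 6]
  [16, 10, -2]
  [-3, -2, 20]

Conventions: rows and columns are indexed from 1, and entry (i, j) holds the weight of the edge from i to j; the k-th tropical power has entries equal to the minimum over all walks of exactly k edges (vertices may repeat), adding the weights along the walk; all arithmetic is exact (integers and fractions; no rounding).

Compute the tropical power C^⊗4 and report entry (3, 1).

C^⊗2:
  [3, 4, 1]
  [-5, -4, 8]
  [7, 0, -4]
C^⊗3:
  [-2, -1, 2]
  [5, -2, -6]
  [-7, -6, -2]
C^⊗4:
  [-1, 0, -3]
  [-9, -8, -4]
  [-5, -4, -8]
Key observation: the optimum is the walk 3->1->2->3->1, with weight (-3) + 3 + (-2) + (-3) = -5.
Optimal value attained by: walk 3->1->2->3->1.
Answer: (C^⊗4)[3][1] = -5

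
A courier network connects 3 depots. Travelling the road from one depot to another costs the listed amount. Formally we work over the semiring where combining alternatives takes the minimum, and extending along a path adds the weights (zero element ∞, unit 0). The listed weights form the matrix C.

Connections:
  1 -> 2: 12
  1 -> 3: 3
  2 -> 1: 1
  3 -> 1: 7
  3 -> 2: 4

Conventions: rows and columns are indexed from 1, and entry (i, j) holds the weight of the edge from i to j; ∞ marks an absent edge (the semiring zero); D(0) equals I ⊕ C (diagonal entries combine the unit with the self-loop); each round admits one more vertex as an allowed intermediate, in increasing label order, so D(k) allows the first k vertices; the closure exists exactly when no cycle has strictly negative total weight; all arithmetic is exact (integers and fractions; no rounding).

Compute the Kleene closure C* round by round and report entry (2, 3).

D(0):
  [0, 12, 3]
  [1, 0, ∞]
  [7, 4, 0]
D(1):
  [0, 12, 3]
  [1, 0, 4]
  [7, 4, 0]
D(2):
  [0, 12, 3]
  [1, 0, 4]
  [5, 4, 0]
D(3):
  [0, 7, 3]
  [1, 0, 4]
  [5, 4, 0]
Answer: C*[2][3] = 4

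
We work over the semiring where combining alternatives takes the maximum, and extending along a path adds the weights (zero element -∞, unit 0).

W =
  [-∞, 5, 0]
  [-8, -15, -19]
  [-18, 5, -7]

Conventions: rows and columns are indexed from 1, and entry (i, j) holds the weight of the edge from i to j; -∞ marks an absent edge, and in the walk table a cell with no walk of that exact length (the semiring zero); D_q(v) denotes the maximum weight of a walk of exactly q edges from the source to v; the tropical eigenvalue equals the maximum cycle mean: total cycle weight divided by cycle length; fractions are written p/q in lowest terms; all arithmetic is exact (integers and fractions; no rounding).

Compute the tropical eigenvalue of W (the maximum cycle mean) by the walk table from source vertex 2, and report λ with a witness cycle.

q=0: [-∞, 0, -∞]
q=1: [-8, -15, -19]
q=2: [-23, -3, -8]
q=3: [-11, -3, -15]
Optimal cycle mean attained by: cycle 1->3->2->1, total 0 + 5 + (-8), length 3.
Answer: λ = -1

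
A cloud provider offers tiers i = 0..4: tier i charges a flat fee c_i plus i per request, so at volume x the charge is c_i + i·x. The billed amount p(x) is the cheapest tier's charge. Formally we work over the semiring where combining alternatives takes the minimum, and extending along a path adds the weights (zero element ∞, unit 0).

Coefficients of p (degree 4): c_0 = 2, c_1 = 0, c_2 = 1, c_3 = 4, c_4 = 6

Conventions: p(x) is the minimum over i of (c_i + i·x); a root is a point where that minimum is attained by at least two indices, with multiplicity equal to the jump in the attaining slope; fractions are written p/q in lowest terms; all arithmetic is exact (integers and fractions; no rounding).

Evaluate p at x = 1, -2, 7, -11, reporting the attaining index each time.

p(1) = min(2+0·1=2, 0+1·1=1, 1+2·1=3, 4+3·1=7, 6+4·1=10) = 1 (attained by i=1)
p(-2) = min(2+0·(-2)=2, 0+1·(-2)=-2, 1+2·(-2)=-3, 4+3·(-2)=-2, 6+4·(-2)=-2) = -3 (attained by i=2)
p(7) = min(2+0·7=2, 0+1·7=7, 1+2·7=15, 4+3·7=25, 6+4·7=34) = 2 (attained by i=0)
p(-11) = min(2+0·(-11)=2, 0+1·(-11)=-11, 1+2·(-11)=-21, 4+3·(-11)=-29, 6+4·(-11)=-38) = -38 (attained by i=4)
Answer: p(1) = 1; p(-2) = -3; p(7) = 2; p(-11) = -38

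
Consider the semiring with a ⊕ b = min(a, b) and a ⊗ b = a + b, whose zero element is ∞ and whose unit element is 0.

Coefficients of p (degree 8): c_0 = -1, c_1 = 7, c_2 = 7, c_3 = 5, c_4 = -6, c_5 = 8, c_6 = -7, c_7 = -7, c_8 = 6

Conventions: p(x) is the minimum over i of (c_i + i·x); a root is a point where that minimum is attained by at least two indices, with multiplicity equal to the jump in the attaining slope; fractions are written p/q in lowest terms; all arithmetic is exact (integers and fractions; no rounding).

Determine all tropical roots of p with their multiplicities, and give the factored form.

hull edge (i=0, c=-1) to (i=4, c=-6): slope -5/4, span 4
hull edge (i=4, c=-6) to (i=6, c=-7): slope -1/2, span 2
hull edge (i=6, c=-7) to (i=7, c=-7): slope 0, span 1
hull edge (i=7, c=-7) to (i=8, c=6): slope 13, span 1
Factored form: p(x) = 6 ⊗ (x ⊕ (-13)) ⊗ (x ⊕ 0) ⊗ (x ⊕ 1/2) ⊗ (x ⊕ 1/2) ⊗ (x ⊕ 5/4) ⊗ (x ⊕ 5/4) ⊗ (x ⊕ 5/4) ⊗ (x ⊕ 5/4)
Answer: roots = -13 (mult 1), 0 (mult 1), 1/2 (mult 2), 5/4 (mult 4)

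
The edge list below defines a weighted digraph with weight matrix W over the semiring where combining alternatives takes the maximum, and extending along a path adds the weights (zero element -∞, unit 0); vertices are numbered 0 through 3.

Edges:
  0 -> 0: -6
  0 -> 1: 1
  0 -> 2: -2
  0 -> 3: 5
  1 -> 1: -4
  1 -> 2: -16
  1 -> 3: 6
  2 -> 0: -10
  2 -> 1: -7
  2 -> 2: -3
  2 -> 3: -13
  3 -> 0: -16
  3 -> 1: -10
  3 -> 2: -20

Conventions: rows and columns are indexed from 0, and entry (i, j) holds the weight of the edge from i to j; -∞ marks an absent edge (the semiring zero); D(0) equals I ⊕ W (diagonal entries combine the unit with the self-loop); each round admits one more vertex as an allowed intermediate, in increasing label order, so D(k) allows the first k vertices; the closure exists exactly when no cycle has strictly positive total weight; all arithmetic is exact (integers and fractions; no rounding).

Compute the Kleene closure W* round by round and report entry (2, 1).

D(0):
  [0, 1, -2, 5]
  [-∞, 0, -16, 6]
  [-10, -7, 0, -13]
  [-16, -10, -20, 0]
D(1):
  [0, 1, -2, 5]
  [-∞, 0, -16, 6]
  [-10, -7, 0, -5]
  [-16, -10, -18, 0]
D(2):
  [0, 1, -2, 7]
  [-∞, 0, -16, 6]
  [-10, -7, 0, -1]
  [-16, -10, -18, 0]
D(3):
  [0, 1, -2, 7]
  [-26, 0, -16, 6]
  [-10, -7, 0, -1]
  [-16, -10, -18, 0]
D(4):
  [0, 1, -2, 7]
  [-10, 0, -12, 6]
  [-10, -7, 0, -1]
  [-16, -10, -18, 0]
Answer: W*[2][1] = -7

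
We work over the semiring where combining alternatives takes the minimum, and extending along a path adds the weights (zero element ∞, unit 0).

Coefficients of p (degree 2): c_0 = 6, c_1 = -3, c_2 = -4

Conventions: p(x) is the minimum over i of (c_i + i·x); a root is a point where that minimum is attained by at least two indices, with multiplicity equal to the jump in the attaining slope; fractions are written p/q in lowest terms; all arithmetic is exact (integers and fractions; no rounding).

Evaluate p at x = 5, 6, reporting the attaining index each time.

p(5) = min(6+0·5=6, -3+1·5=2, -4+2·5=6) = 2 (attained by i=1)
p(6) = min(6+0·6=6, -3+1·6=3, -4+2·6=8) = 3 (attained by i=1)
Answer: p(5) = 2; p(6) = 3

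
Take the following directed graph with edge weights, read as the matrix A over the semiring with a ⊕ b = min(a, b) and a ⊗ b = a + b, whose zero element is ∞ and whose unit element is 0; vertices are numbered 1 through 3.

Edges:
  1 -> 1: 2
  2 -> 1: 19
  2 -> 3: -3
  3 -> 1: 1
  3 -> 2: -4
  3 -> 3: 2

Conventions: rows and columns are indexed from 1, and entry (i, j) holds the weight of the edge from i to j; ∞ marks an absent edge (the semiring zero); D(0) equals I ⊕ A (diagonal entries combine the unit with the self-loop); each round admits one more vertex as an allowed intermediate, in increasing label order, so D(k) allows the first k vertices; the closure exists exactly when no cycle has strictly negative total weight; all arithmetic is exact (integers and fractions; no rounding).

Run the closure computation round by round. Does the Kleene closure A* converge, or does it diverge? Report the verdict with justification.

D(0):
  [0, ∞, ∞]
  [19, 0, -3]
  [1, -4, 0]
D(1):
  [0, ∞, ∞]
  [19, 0, -3]
  [1, -4, 0]
Detection: at round 2, diagonal entry (3, 3) turns strictly negative.
Key observation: the cycle 3->2->3 has total weight (-4) + (-3), which is strictly negative.
Answer: DIVERGES — negative cycle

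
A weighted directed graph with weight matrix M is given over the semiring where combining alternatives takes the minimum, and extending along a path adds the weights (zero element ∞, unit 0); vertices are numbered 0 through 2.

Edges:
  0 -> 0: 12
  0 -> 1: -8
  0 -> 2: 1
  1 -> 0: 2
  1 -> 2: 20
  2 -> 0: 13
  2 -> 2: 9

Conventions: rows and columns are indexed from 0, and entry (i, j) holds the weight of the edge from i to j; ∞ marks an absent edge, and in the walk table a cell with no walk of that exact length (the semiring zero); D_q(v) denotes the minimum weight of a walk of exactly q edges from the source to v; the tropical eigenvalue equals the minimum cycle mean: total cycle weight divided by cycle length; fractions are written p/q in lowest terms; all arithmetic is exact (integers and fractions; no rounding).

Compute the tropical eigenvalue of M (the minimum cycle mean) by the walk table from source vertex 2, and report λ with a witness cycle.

q=0: [∞, ∞, 0]
q=1: [13, ∞, 9]
q=2: [22, 5, 14]
q=3: [7, 14, 23]
Optimal cycle mean attained by: cycle 0->1->0, total (-8) + 2, length 2.
Answer: λ = -3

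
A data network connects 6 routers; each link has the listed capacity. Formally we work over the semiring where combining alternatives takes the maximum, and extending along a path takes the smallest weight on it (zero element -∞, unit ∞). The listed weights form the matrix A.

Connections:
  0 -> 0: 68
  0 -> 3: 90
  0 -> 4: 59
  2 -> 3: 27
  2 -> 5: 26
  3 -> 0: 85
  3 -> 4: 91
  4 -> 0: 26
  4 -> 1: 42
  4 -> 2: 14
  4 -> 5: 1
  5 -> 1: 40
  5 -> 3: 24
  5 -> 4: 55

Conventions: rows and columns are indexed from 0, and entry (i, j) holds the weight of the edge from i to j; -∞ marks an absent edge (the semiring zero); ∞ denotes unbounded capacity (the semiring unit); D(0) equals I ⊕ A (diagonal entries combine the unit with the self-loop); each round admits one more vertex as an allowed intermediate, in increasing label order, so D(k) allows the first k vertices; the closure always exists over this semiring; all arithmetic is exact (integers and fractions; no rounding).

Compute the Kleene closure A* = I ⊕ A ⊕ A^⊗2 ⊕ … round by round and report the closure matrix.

D(0):
  [∞, -∞, -∞, 90, 59, -∞]
  [-∞, ∞, -∞, -∞, -∞, -∞]
  [-∞, -∞, ∞, 27, -∞, 26]
  [85, -∞, -∞, ∞, 91, -∞]
  [26, 42, 14, -∞, ∞, 1]
  [-∞, 40, -∞, 24, 55, ∞]
D(1):
  [∞, -∞, -∞, 90, 59, -∞]
  [-∞, ∞, -∞, -∞, -∞, -∞]
  [-∞, -∞, ∞, 27, -∞, 26]
  [85, -∞, -∞, ∞, 91, -∞]
  [26, 42, 14, 26, ∞, 1]
  [-∞, 40, -∞, 24, 55, ∞]
D(2):
  [∞, -∞, -∞, 90, 59, -∞]
  [-∞, ∞, -∞, -∞, -∞, -∞]
  [-∞, -∞, ∞, 27, -∞, 26]
  [85, -∞, -∞, ∞, 91, -∞]
  [26, 42, 14, 26, ∞, 1]
  [-∞, 40, -∞, 24, 55, ∞]
D(3):
  [∞, -∞, -∞, 90, 59, -∞]
  [-∞, ∞, -∞, -∞, -∞, -∞]
  [-∞, -∞, ∞, 27, -∞, 26]
  [85, -∞, -∞, ∞, 91, -∞]
  [26, 42, 14, 26, ∞, 14]
  [-∞, 40, -∞, 24, 55, ∞]
D(4):
  [∞, -∞, -∞, 90, 90, -∞]
  [-∞, ∞, -∞, -∞, -∞, -∞]
  [27, -∞, ∞, 27, 27, 26]
  [85, -∞, -∞, ∞, 91, -∞]
  [26, 42, 14, 26, ∞, 14]
  [24, 40, -∞, 24, 55, ∞]
D(5):
  [∞, 42, 14, 90, 90, 14]
  [-∞, ∞, -∞, -∞, -∞, -∞]
  [27, 27, ∞, 27, 27, 26]
  [85, 42, 14, ∞, 91, 14]
  [26, 42, 14, 26, ∞, 14]
  [26, 42, 14, 26, 55, ∞]
D(6):
  [∞, 42, 14, 90, 90, 14]
  [-∞, ∞, -∞, -∞, -∞, -∞]
  [27, 27, ∞, 27, 27, 26]
  [85, 42, 14, ∞, 91, 14]
  [26, 42, 14, 26, ∞, 14]
  [26, 42, 14, 26, 55, ∞]
Answer: A* = [[∞, 42, 14, 90, 90, 14], [-∞, ∞, -∞, -∞, -∞, -∞], [27, 27, ∞, 27, 27, 26], [85, 42, 14, ∞, 91, 14], [26, 42, 14, 26, ∞, 14], [26, 42, 14, 26, 55, ∞]]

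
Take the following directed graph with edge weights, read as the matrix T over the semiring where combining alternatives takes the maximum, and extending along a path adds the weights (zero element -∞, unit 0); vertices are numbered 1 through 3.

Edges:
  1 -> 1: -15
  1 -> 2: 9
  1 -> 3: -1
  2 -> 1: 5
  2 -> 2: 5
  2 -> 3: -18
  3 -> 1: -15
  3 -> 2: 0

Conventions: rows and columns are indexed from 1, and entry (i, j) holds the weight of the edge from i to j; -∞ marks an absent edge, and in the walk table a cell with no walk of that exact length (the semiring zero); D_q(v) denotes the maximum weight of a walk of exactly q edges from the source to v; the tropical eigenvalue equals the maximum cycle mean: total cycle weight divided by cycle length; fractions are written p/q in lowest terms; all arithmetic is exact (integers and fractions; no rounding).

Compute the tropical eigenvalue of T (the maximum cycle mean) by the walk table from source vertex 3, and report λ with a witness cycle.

q=0: [-∞, -∞, 0]
q=1: [-15, 0, -∞]
q=2: [5, 5, -16]
q=3: [10, 14, 4]
Optimal cycle mean attained by: cycle 1->2->1, total 9 + 5, length 2.
Answer: λ = 7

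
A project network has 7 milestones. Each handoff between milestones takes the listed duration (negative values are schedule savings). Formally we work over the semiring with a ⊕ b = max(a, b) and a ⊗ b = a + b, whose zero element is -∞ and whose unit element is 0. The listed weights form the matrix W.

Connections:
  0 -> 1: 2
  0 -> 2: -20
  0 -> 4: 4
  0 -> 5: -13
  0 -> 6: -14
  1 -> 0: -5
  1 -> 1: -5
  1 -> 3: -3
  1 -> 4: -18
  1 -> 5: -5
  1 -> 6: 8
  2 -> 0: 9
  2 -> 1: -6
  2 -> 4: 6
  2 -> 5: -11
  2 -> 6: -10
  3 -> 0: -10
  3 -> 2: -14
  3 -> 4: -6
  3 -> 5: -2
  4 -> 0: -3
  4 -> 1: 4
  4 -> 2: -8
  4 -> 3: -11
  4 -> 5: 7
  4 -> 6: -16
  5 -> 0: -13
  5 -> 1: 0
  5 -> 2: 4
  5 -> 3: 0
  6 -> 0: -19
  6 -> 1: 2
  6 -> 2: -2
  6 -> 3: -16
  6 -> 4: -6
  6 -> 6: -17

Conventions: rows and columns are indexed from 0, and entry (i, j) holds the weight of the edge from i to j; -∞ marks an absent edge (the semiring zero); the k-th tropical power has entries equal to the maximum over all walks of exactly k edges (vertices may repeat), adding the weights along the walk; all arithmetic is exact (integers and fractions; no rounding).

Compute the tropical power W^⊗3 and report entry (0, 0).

W^⊗2:
  [1, 8, -4, -1, -14, 11, 10]
  [-10, 10, 6, -5, 2, -5, 3]
  [3, 11, -2, -5, 13, 13, 2]
  [-5, -2, 2, -2, -6, 1, -22]
  [1, 7, 11, 7, 1, -1, 12]
  [13, -2, -14, -3, 10, -2, 8]
  [7, -2, -14, -1, 4, 1, 10]
W^⊗3:
  [5, 12, 15, 11, 5, 3, 16]
  [15, 6, 1, 7, 12, 9, 18]
  [10, 17, 17, 13, 7, 20, 19]
  [11, 1, 5, 1, 8, 1, 6]
  [20, 14, 10, 4, 17, 8, 15]
  [7, 15, 6, -1, 17, 17, 6]
  [1, 12, 8, 1, 11, 11, 6]
Key observation: the optimum is the walk 0->4->2->0, with weight 4 + (-8) + 9 = 5.
Optimal value attained by: walk 0->4->2->0.
Answer: (W^⊗3)[0][0] = 5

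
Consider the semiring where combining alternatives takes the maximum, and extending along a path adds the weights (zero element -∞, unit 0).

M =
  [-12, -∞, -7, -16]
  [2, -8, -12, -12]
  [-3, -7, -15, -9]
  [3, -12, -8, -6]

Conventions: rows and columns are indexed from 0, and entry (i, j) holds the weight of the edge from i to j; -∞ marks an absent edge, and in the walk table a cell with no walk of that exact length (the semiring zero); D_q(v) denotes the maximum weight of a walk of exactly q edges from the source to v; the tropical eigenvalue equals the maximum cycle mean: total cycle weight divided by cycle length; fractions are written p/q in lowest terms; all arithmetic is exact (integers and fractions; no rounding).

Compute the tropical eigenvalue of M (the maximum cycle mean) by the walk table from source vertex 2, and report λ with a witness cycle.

q=0: [-∞, -∞, 0, -∞]
q=1: [-3, -7, -15, -9]
q=2: [-5, -15, -10, -15]
q=3: [-12, -17, -12, -19]
q=4: [-15, -19, -19, -21]
Optimal cycle mean attained by: cycle 0->2->1->0, total (-7) + (-7) + 2, length 3.
Answer: λ = -4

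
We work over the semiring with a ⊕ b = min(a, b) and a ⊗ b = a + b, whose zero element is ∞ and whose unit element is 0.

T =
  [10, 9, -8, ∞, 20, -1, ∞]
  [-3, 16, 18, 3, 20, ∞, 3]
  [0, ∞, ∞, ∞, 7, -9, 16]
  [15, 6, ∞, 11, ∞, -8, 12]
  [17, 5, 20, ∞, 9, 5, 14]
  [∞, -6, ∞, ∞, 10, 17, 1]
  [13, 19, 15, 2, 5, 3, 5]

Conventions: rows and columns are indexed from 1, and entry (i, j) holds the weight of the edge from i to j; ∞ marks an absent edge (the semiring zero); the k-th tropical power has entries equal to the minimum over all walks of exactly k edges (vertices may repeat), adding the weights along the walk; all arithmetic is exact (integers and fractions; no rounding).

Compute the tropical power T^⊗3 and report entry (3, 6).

T^⊗2:
  [-8, -7, 2, 12, -1, -17, 0]
  [7, 6, -11, 5, 8, -5, 8]
  [10, -15, -8, 18, 1, -1, -8]
  [3, -14, 7, 9, 2, 3, -7]
  [2, -1, 9, 8, 15, 11, 6]
  [-9, 10, 12, -3, 6, 4, -3]
  [15, -3, 5, 7, 10, -6, 4]
T^⊗3:
  [-10, -23, -16, -4, -7, -9, -16]
  [-11, -11, -1, 9, -4, -20, -4]
  [-18, -7, 2, -12, -3, -17, -12]
  [-17, -3, -5, -11, -2, -4, -11]
  [-4, 5, -6, 2, 11, 0, 2]
  [1, -2, -17, -1, 2, -11, 2]
  [-6, -12, 7, 0, 4, -4, -5]
Key observation: the optimum is the walk 3->1->3->6, with weight 0 + (-8) + (-9) = -17.
Optimal value attained by: walk 3->1->3->6.
Answer: (T^⊗3)[3][6] = -17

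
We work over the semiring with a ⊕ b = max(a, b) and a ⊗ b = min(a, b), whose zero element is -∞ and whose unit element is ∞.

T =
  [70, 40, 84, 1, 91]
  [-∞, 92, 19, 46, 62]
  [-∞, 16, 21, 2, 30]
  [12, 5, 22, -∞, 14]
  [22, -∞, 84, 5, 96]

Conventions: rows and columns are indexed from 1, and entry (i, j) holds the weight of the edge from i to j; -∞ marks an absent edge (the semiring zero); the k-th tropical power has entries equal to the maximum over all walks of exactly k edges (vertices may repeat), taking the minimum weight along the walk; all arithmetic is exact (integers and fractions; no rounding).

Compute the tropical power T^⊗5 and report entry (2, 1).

T^⊗2:
  [70, 40, 84, 40, 91]
  [22, 92, 62, 46, 62]
  [22, 16, 30, 16, 30]
  [14, 16, 21, 5, 22]
  [22, 22, 84, 5, 96]
T^⊗3:
  [70, 40, 84, 40, 91]
  [22, 92, 62, 46, 62]
  [22, 22, 30, 16, 30]
  [22, 16, 22, 16, 22]
  [22, 22, 84, 22, 96]
T^⊗4:
  [70, 40, 84, 40, 91]
  [22, 92, 62, 46, 62]
  [22, 22, 30, 22, 30]
  [22, 22, 22, 16, 22]
  [22, 22, 84, 22, 96]
T^⊗5:
  [70, 40, 84, 40, 91]
  [22, 92, 62, 46, 62]
  [22, 22, 30, 22, 30]
  [22, 22, 22, 22, 22]
  [22, 22, 84, 22, 96]
Key observation: the optimum is the walk 2->2->2->2->5->1, with weight 92 min 92 min 92 min 62 min 22 = 22.
Optimal value attained by: walk 2->2->2->2->5->1.
Answer: (T^⊗5)[2][1] = 22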